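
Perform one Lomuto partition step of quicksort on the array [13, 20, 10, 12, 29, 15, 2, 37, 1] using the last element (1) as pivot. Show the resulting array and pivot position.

Lomuto partition with pivot = 1:

Initial array: [13, 20, 10, 12, 29, 15, 2, 37, 1]

arr[0]=13 > 1: no swap
arr[1]=20 > 1: no swap
arr[2]=10 > 1: no swap
arr[3]=12 > 1: no swap
arr[4]=29 > 1: no swap
arr[5]=15 > 1: no swap
arr[6]=2 > 1: no swap
arr[7]=37 > 1: no swap

Place pivot at position 0: [1, 20, 10, 12, 29, 15, 2, 37, 13]
Pivot position: 0

After partitioning with pivot 1, the array becomes [1, 20, 10, 12, 29, 15, 2, 37, 13]. The pivot is placed at index 0. All elements to the left of the pivot are <= 1, and all elements to the right are > 1.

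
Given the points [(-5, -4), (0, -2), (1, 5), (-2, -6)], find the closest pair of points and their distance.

Computing all pairwise distances among 4 points:

d((-5, -4), (0, -2)) = 5.3852
d((-5, -4), (1, 5)) = 10.8167
d((-5, -4), (-2, -6)) = 3.6056 <-- minimum
d((0, -2), (1, 5)) = 7.0711
d((0, -2), (-2, -6)) = 4.4721
d((1, 5), (-2, -6)) = 11.4018

Closest pair: (-5, -4) and (-2, -6) with distance 3.6056

The closest pair is (-5, -4) and (-2, -6) with Euclidean distance 3.6056. For 4 points, brute-force pairwise comparison is shown above. For large n, the divide-and-conquer algorithm (sort by x, recurse on halves, check the dividing strip) achieves O(n log n).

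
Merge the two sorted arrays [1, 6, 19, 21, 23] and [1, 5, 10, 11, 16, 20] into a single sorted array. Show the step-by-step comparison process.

Merging process:

Compare 1 vs 1: take 1 from left. Merged: [1]
Compare 6 vs 1: take 1 from right. Merged: [1, 1]
Compare 6 vs 5: take 5 from right. Merged: [1, 1, 5]
Compare 6 vs 10: take 6 from left. Merged: [1, 1, 5, 6]
Compare 19 vs 10: take 10 from right. Merged: [1, 1, 5, 6, 10]
Compare 19 vs 11: take 11 from right. Merged: [1, 1, 5, 6, 10, 11]
Compare 19 vs 16: take 16 from right. Merged: [1, 1, 5, 6, 10, 11, 16]
Compare 19 vs 20: take 19 from left. Merged: [1, 1, 5, 6, 10, 11, 16, 19]
Compare 21 vs 20: take 20 from right. Merged: [1, 1, 5, 6, 10, 11, 16, 19, 20]
Append remaining from left: [21, 23]. Merged: [1, 1, 5, 6, 10, 11, 16, 19, 20, 21, 23]

Final merged array: [1, 1, 5, 6, 10, 11, 16, 19, 20, 21, 23]
Total comparisons: 9

The merged array is [1, 1, 5, 6, 10, 11, 16, 19, 20, 21, 23], requiring 9 comparisons. The merge step runs in O(n) time where n is the total number of elements.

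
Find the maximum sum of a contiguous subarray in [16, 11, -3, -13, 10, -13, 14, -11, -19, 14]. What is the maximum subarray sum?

Using Kadane's algorithm on [16, 11, -3, -13, 10, -13, 14, -11, -19, 14]:

Scanning through the array:
Position 1 (value 11): max_ending_here = 27, max_so_far = 27
Position 2 (value -3): max_ending_here = 24, max_so_far = 27
Position 3 (value -13): max_ending_here = 11, max_so_far = 27
Position 4 (value 10): max_ending_here = 21, max_so_far = 27
Position 5 (value -13): max_ending_here = 8, max_so_far = 27
Position 6 (value 14): max_ending_here = 22, max_so_far = 27
Position 7 (value -11): max_ending_here = 11, max_so_far = 27
Position 8 (value -19): max_ending_here = -8, max_so_far = 27
Position 9 (value 14): max_ending_here = 14, max_so_far = 27

Maximum subarray: [16, 11]
Maximum sum: 27

The maximum subarray is [16, 11] with sum 27. This subarray runs from index 0 to index 1.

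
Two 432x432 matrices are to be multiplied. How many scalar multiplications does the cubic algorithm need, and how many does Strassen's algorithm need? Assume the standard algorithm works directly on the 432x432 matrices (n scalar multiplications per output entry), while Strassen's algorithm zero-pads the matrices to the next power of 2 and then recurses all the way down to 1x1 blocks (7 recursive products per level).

Matrix multiplication for 432x432 matrices:

Strassen's algorithm requires power-of-2 dimensions. Pad 432x432 to 512x512 (next power of 2).

Standard algorithm: 432^3 = 80621568 multiplications
Strassen's algorithm: 7^(log2(512)) = 7^9 = 40353607 multiplications
Savings: 80621568 - 40353607 = 40267961 multiplications

Standard: 80621568 multiplications (432^3). Strassen: 40353607 multiplications (7^9, after padding to 512x512). Strassen reduces 8 recursive multiplications to 7 at each level.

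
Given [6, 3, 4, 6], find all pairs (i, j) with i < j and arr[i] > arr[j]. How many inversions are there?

Finding inversions in [6, 3, 4, 6]:

(0, 1): arr[0]=6 > arr[1]=3
(0, 2): arr[0]=6 > arr[2]=4

Total inversions: 2

The array has 2 inversion(s): (0,1), (0,2). Each pair (i,j) satisfies i < j and arr[i] > arr[j].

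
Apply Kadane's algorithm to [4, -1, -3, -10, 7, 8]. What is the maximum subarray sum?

Using Kadane's algorithm on [4, -1, -3, -10, 7, 8]:

Scanning through the array:
Position 1 (value -1): max_ending_here = 3, max_so_far = 4
Position 2 (value -3): max_ending_here = 0, max_so_far = 4
Position 3 (value -10): max_ending_here = -10, max_so_far = 4
Position 4 (value 7): max_ending_here = 7, max_so_far = 7
Position 5 (value 8): max_ending_here = 15, max_so_far = 15

Maximum subarray: [7, 8]
Maximum sum: 15

The maximum subarray is [7, 8] with sum 15. This subarray runs from index 4 to index 5.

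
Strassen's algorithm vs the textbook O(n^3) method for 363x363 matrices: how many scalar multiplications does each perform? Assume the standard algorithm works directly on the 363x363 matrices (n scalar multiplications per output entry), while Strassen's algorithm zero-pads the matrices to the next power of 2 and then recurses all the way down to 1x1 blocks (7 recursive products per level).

Matrix multiplication for 363x363 matrices:

Strassen's algorithm requires power-of-2 dimensions. Pad 363x363 to 512x512 (next power of 2).

Standard algorithm: 363^3 = 47832147 multiplications
Strassen's algorithm: 7^(log2(512)) = 7^9 = 40353607 multiplications
Savings: 47832147 - 40353607 = 7478540 multiplications

Standard: 47832147 multiplications (363^3). Strassen: 40353607 multiplications (7^9, after padding to 512x512). Strassen reduces 8 recursive multiplications to 7 at each level.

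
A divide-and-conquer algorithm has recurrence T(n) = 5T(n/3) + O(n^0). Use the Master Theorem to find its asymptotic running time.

Master Theorem for T(n) = 5T(n/3) + O(n^0):

a = 5, b = 3, c = 0
log_b(a) = log_3(5) = 1.4650

Case 1: c = 0 < log_3(5) = 1.4650
T(n) = O(n^(log_3 5))

For T(n) = 5T(n/3) + O(n^0): log_3(5) = 1.4650. This is Case 1 of the Master Theorem (c < log_b(a), work dominated by leaves), giving O(n^(log_3 5)).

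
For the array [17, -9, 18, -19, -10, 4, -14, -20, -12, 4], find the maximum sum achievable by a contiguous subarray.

Using Kadane's algorithm on [17, -9, 18, -19, -10, 4, -14, -20, -12, 4]:

Scanning through the array:
Position 1 (value -9): max_ending_here = 8, max_so_far = 17
Position 2 (value 18): max_ending_here = 26, max_so_far = 26
Position 3 (value -19): max_ending_here = 7, max_so_far = 26
Position 4 (value -10): max_ending_here = -3, max_so_far = 26
Position 5 (value 4): max_ending_here = 4, max_so_far = 26
Position 6 (value -14): max_ending_here = -10, max_so_far = 26
Position 7 (value -20): max_ending_here = -20, max_so_far = 26
Position 8 (value -12): max_ending_here = -12, max_so_far = 26
Position 9 (value 4): max_ending_here = 4, max_so_far = 26

Maximum subarray: [17, -9, 18]
Maximum sum: 26

The maximum subarray is [17, -9, 18] with sum 26. This subarray runs from index 0 to index 2.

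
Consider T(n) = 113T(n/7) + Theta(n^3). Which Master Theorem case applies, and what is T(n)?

Master Theorem for T(n) = 113T(n/7) + O(n^3):

a = 113, b = 7, c = 3
log_b(a) = log_7(113) = 2.4294

Case 3: c = 3 > log_7(113) = 2.4294
T(n) = O(n^3) = O(n^3)

For T(n) = 113T(n/7) + O(n^3): log_7(113) = 2.4294. This is Case 3 of the Master Theorem (c > log_b(a), work dominated by root), giving O(n^3).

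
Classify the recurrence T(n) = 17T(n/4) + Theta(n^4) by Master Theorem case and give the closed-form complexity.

Master Theorem for T(n) = 17T(n/4) + O(n^4):

a = 17, b = 4, c = 4
log_b(a) = log_4(17) = 2.0437

Case 3: c = 4 > log_4(17) = 2.0437
T(n) = O(n^4) = O(n^4)

For T(n) = 17T(n/4) + O(n^4): log_4(17) = 2.0437. This is Case 3 of the Master Theorem (c > log_b(a), work dominated by root), giving O(n^4).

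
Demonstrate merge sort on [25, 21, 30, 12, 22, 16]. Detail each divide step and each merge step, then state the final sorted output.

Merge sort trace:

Split: [25, 21, 30, 12, 22, 16] -> [25, 21, 30] and [12, 22, 16]
  Split: [25, 21, 30] -> [25] and [21, 30]
    Split: [21, 30] -> [21] and [30]
    Merge: [21] + [30] -> [21, 30]
  Merge: [25] + [21, 30] -> [21, 25, 30]
  Split: [12, 22, 16] -> [12] and [22, 16]
    Split: [22, 16] -> [22] and [16]
    Merge: [22] + [16] -> [16, 22]
  Merge: [12] + [16, 22] -> [12, 16, 22]
Merge: [21, 25, 30] + [12, 16, 22] -> [12, 16, 21, 22, 25, 30]

Final sorted array: [12, 16, 21, 22, 25, 30]

The merge sort proceeds by recursively splitting the array and merging sorted halves.
After all merges, the sorted array is [12, 16, 21, 22, 25, 30].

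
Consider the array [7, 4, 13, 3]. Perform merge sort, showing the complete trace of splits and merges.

Merge sort trace:

Split: [7, 4, 13, 3] -> [7, 4] and [13, 3]
  Split: [7, 4] -> [7] and [4]
  Merge: [7] + [4] -> [4, 7]
  Split: [13, 3] -> [13] and [3]
  Merge: [13] + [3] -> [3, 13]
Merge: [4, 7] + [3, 13] -> [3, 4, 7, 13]

Final sorted array: [3, 4, 7, 13]

The merge sort proceeds by recursively splitting the array and merging sorted halves.
After all merges, the sorted array is [3, 4, 7, 13].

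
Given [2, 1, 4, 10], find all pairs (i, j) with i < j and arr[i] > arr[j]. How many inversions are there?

Finding inversions in [2, 1, 4, 10]:

(0, 1): arr[0]=2 > arr[1]=1

Total inversions: 1

The array has 1 inversion(s): (0,1). Each pair (i,j) satisfies i < j and arr[i] > arr[j].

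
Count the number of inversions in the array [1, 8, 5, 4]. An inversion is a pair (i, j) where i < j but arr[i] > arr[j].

Finding inversions in [1, 8, 5, 4]:

(1, 2): arr[1]=8 > arr[2]=5
(1, 3): arr[1]=8 > arr[3]=4
(2, 3): arr[2]=5 > arr[3]=4

Total inversions: 3

The array has 3 inversion(s): (1,2), (1,3), (2,3). Each pair (i,j) satisfies i < j and arr[i] > arr[j].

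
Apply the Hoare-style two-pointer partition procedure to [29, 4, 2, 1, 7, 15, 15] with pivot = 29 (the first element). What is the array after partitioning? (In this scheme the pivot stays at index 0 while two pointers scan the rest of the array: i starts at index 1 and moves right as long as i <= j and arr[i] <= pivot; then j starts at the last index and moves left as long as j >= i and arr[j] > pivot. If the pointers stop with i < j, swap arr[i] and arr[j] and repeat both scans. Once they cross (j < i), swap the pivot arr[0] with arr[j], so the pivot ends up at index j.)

Hoare-style two-pointer partition with pivot = 29:

Initial array: [29, 4, 2, 1, 7, 15, 15]

Pointers start at i = 1, j = 6.
i ends at 7, j ends at 6: the pointers have crossed (j < i), so scanning stops.

Swap pivot arr[0] with arr[6] to place pivot at position 6: [15, 4, 2, 1, 7, 15, 29]
Pivot position: 6

After partitioning with pivot 29, the array becomes [15, 4, 2, 1, 7, 15, 29]. The pivot is placed at index 6. All elements to the left of the pivot are <= 29, and all elements to the right are > 29.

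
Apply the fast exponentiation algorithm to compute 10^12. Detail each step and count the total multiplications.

Computing 10^12 by squaring (build up from 10^1; each line after the first costs one multiplication):

10^1 = 10
10^2 = (10^1)^2 = 10^2 = 100
10^3 = 10 * 10^2 = 10 * 100 = 1000
10^6 = (10^3)^2 = 1000^2 = 1000000
10^12 = (10^6)^2 = 1000000^2 = 1000000000000

Result: 1000000000000
Multiplications needed: 4 (4 lines after 10^1)

10^12 = 1000000000000. Using exponentiation by squaring, this requires 4 multiplications. The key idea: if the exponent is even, square the half-power; if odd, multiply by the base once.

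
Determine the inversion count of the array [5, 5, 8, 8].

Finding inversions in [5, 5, 8, 8]:


Total inversions: 0

The array has 0 inversions. It is already sorted.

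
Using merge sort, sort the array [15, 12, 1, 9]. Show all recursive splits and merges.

Merge sort trace:

Split: [15, 12, 1, 9] -> [15, 12] and [1, 9]
  Split: [15, 12] -> [15] and [12]
  Merge: [15] + [12] -> [12, 15]
  Split: [1, 9] -> [1] and [9]
  Merge: [1] + [9] -> [1, 9]
Merge: [12, 15] + [1, 9] -> [1, 9, 12, 15]

Final sorted array: [1, 9, 12, 15]

The merge sort proceeds by recursively splitting the array and merging sorted halves.
After all merges, the sorted array is [1, 9, 12, 15].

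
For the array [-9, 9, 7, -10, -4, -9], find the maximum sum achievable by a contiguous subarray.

Using Kadane's algorithm on [-9, 9, 7, -10, -4, -9]:

Scanning through the array:
Position 1 (value 9): max_ending_here = 9, max_so_far = 9
Position 2 (value 7): max_ending_here = 16, max_so_far = 16
Position 3 (value -10): max_ending_here = 6, max_so_far = 16
Position 4 (value -4): max_ending_here = 2, max_so_far = 16
Position 5 (value -9): max_ending_here = -7, max_so_far = 16

Maximum subarray: [9, 7]
Maximum sum: 16

The maximum subarray is [9, 7] with sum 16. This subarray runs from index 1 to index 2.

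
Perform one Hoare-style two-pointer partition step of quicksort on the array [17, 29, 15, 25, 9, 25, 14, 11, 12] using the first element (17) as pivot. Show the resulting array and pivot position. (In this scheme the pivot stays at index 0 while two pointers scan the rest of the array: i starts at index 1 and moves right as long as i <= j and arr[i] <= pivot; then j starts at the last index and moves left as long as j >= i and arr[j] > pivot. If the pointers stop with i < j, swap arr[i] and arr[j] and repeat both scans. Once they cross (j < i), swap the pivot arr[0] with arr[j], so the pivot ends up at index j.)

Hoare-style two-pointer partition with pivot = 17:

Initial array: [17, 29, 15, 25, 9, 25, 14, 11, 12]

Pointers start at i = 1, j = 8.
i stops at index 1 (arr[1]=29 > 17), j stops at index 8 (arr[8]=12 <= 17): swap arr[1] and arr[8], array becomes [17, 12, 15, 25, 9, 25, 14, 11, 29]
i stops at index 3 (arr[3]=25 > 17), j stops at index 7 (arr[7]=11 <= 17): swap arr[3] and arr[7], array becomes [17, 12, 15, 11, 9, 25, 14, 25, 29]
i stops at index 5 (arr[5]=25 > 17), j stops at index 6 (arr[6]=14 <= 17): swap arr[5] and arr[6], array becomes [17, 12, 15, 11, 9, 14, 25, 25, 29]
i ends at 6, j ends at 5: the pointers have crossed (j < i), so scanning stops.

Swap pivot arr[0] with arr[5] to place pivot at position 5: [14, 12, 15, 11, 9, 17, 25, 25, 29]
Pivot position: 5

After partitioning with pivot 17, the array becomes [14, 12, 15, 11, 9, 17, 25, 25, 29]. The pivot is placed at index 5. All elements to the left of the pivot are <= 17, and all elements to the right are > 17.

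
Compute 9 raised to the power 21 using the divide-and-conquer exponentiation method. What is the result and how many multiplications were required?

Computing 9^21 by squaring (build up from 9^1; each line after the first costs one multiplication):

9^1 = 9
9^2 = (9^1)^2 = 9^2 = 81
9^4 = (9^2)^2 = 81^2 = 6561
9^5 = 9 * 9^4 = 9 * 6561 = 59049
9^10 = (9^5)^2 = 59049^2 = 3486784401
9^20 = (9^10)^2 = 3486784401^2 = 12157665459056928801
9^21 = 9 * 9^20 = 9 * 12157665459056928801 = 109418989131512359209

Result: 109418989131512359209
Multiplications needed: 6 (6 lines after 9^1)

9^21 = 109418989131512359209. Using exponentiation by squaring, this requires 6 multiplications. The key idea: if the exponent is even, square the half-power; if odd, multiply by the base once.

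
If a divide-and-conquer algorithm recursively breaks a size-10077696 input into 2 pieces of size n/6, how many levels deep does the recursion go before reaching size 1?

For divide and conquer with division factor 6:

Problem sizes at each level:
Level 0: 10077696
Level 1: 1679616
Level 2: 279936
Level 3: 46656
Level 4: 7776
Level 5: 1296
Level 6: 216
Level 7: 36
Level 8: 6
Level 9: 1

The root is level 0 and the size-1 base case is level 9 (the tree spans levels 0 through 9, i.e. 10 levels counting the root), so the depth is the number of divisions: log_6(10077696) = 9

The recursion tree depth is log_6(10077696) = 9. At each level, the problem size is divided by 6, so it takes 9 divisions to reduce to a base case of size 1. The algorithm makes 2 recursive calls at each level.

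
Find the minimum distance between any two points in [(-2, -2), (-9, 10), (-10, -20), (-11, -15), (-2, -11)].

Computing all pairwise distances among 5 points:

d((-2, -2), (-9, 10)) = 13.8924
d((-2, -2), (-10, -20)) = 19.6977
d((-2, -2), (-11, -15)) = 15.8114
d((-2, -2), (-2, -11)) = 9.0
d((-9, 10), (-10, -20)) = 30.0167
d((-9, 10), (-11, -15)) = 25.0799
d((-9, 10), (-2, -11)) = 22.1359
d((-10, -20), (-11, -15)) = 5.099 <-- minimum
d((-10, -20), (-2, -11)) = 12.0416
d((-11, -15), (-2, -11)) = 9.8489

Closest pair: (-10, -20) and (-11, -15) with distance 5.099

The closest pair is (-10, -20) and (-11, -15) with Euclidean distance 5.099. For 5 points, brute-force pairwise comparison is shown above. For large n, the divide-and-conquer algorithm (sort by x, recurse on halves, check the dividing strip) achieves O(n log n).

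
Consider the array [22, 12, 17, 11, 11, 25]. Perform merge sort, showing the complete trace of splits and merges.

Merge sort trace:

Split: [22, 12, 17, 11, 11, 25] -> [22, 12, 17] and [11, 11, 25]
  Split: [22, 12, 17] -> [22] and [12, 17]
    Split: [12, 17] -> [12] and [17]
    Merge: [12] + [17] -> [12, 17]
  Merge: [22] + [12, 17] -> [12, 17, 22]
  Split: [11, 11, 25] -> [11] and [11, 25]
    Split: [11, 25] -> [11] and [25]
    Merge: [11] + [25] -> [11, 25]
  Merge: [11] + [11, 25] -> [11, 11, 25]
Merge: [12, 17, 22] + [11, 11, 25] -> [11, 11, 12, 17, 22, 25]

Final sorted array: [11, 11, 12, 17, 22, 25]

The merge sort proceeds by recursively splitting the array and merging sorted halves.
After all merges, the sorted array is [11, 11, 12, 17, 22, 25].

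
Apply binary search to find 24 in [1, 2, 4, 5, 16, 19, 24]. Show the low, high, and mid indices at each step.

Binary search for 24 in [1, 2, 4, 5, 16, 19, 24]:

lo=0, hi=6, mid=3, arr[mid]=5 -> 5 < 24, search right half
lo=4, hi=6, mid=5, arr[mid]=19 -> 19 < 24, search right half
lo=6, hi=6, mid=6, arr[mid]=24 -> Found target at index 6!

Binary search finds 24 at index 6 after 3 comparisons. The search repeatedly halves the search space by comparing with the middle element.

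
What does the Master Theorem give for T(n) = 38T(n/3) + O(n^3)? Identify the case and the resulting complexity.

Master Theorem for T(n) = 38T(n/3) + O(n^3):

a = 38, b = 3, c = 3
log_b(a) = log_3(38) = 3.3111

Case 1: c = 3 < log_3(38) = 3.3111
T(n) = O(n^(log_3 38))

For T(n) = 38T(n/3) + O(n^3): log_3(38) = 3.3111. This is Case 1 of the Master Theorem (c < log_b(a), work dominated by leaves), giving O(n^(log_3 38)).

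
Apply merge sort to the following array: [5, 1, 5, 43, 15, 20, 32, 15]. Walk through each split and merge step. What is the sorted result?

Merge sort trace:

Split: [5, 1, 5, 43, 15, 20, 32, 15] -> [5, 1, 5, 43] and [15, 20, 32, 15]
  Split: [5, 1, 5, 43] -> [5, 1] and [5, 43]
    Split: [5, 1] -> [5] and [1]
    Merge: [5] + [1] -> [1, 5]
    Split: [5, 43] -> [5] and [43]
    Merge: [5] + [43] -> [5, 43]
  Merge: [1, 5] + [5, 43] -> [1, 5, 5, 43]
  Split: [15, 20, 32, 15] -> [15, 20] and [32, 15]
    Split: [15, 20] -> [15] and [20]
    Merge: [15] + [20] -> [15, 20]
    Split: [32, 15] -> [32] and [15]
    Merge: [32] + [15] -> [15, 32]
  Merge: [15, 20] + [15, 32] -> [15, 15, 20, 32]
Merge: [1, 5, 5, 43] + [15, 15, 20, 32] -> [1, 5, 5, 15, 15, 20, 32, 43]

Final sorted array: [1, 5, 5, 15, 15, 20, 32, 43]

The merge sort proceeds by recursively splitting the array and merging sorted halves.
After all merges, the sorted array is [1, 5, 5, 15, 15, 20, 32, 43].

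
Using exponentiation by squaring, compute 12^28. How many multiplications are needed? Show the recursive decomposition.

Computing 12^28 by squaring (build up from 12^1; each line after the first costs one multiplication):

12^1 = 12
12^2 = (12^1)^2 = 12^2 = 144
12^3 = 12 * 12^2 = 12 * 144 = 1728
12^6 = (12^3)^2 = 1728^2 = 2985984
12^7 = 12 * 12^6 = 12 * 2985984 = 35831808
12^14 = (12^7)^2 = 35831808^2 = 1283918464548864
12^28 = (12^14)^2 = 1283918464548864^2 = 1648446623609512543951043690496

Result: 1648446623609512543951043690496
Multiplications needed: 6 (6 lines after 12^1)

12^28 = 1648446623609512543951043690496. Using exponentiation by squaring, this requires 6 multiplications. The key idea: if the exponent is even, square the half-power; if odd, multiply by the base once.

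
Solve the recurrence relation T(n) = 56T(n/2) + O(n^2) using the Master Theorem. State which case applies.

Master Theorem for T(n) = 56T(n/2) + O(n^2):

a = 56, b = 2, c = 2
log_b(a) = log_2(56) = 5.8074

Case 1: c = 2 < log_2(56) = 5.8074
T(n) = O(n^(log_2 56))

For T(n) = 56T(n/2) + O(n^2): log_2(56) = 5.8074. This is Case 1 of the Master Theorem (c < log_b(a), work dominated by leaves), giving O(n^(log_2 56)).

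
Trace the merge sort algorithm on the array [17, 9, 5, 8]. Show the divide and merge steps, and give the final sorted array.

Merge sort trace:

Split: [17, 9, 5, 8] -> [17, 9] and [5, 8]
  Split: [17, 9] -> [17] and [9]
  Merge: [17] + [9] -> [9, 17]
  Split: [5, 8] -> [5] and [8]
  Merge: [5] + [8] -> [5, 8]
Merge: [9, 17] + [5, 8] -> [5, 8, 9, 17]

Final sorted array: [5, 8, 9, 17]

The merge sort proceeds by recursively splitting the array and merging sorted halves.
After all merges, the sorted array is [5, 8, 9, 17].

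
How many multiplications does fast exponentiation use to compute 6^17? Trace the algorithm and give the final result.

Computing 6^17 by squaring (build up from 6^1; each line after the first costs one multiplication):

6^1 = 6
6^2 = (6^1)^2 = 6^2 = 36
6^4 = (6^2)^2 = 36^2 = 1296
6^8 = (6^4)^2 = 1296^2 = 1679616
6^16 = (6^8)^2 = 1679616^2 = 2821109907456
6^17 = 6 * 6^16 = 6 * 2821109907456 = 16926659444736

Result: 16926659444736
Multiplications needed: 5 (5 lines after 6^1)

6^17 = 16926659444736. Using exponentiation by squaring, this requires 5 multiplications. The key idea: if the exponent is even, square the half-power; if odd, multiply by the base once.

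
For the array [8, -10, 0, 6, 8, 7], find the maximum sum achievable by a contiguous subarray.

Using Kadane's algorithm on [8, -10, 0, 6, 8, 7]:

Scanning through the array:
Position 1 (value -10): max_ending_here = -2, max_so_far = 8
Position 2 (value 0): max_ending_here = 0, max_so_far = 8
Position 3 (value 6): max_ending_here = 6, max_so_far = 8
Position 4 (value 8): max_ending_here = 14, max_so_far = 14
Position 5 (value 7): max_ending_here = 21, max_so_far = 21

Maximum subarray: [0, 6, 8, 7]
Maximum sum: 21

The maximum subarray is [0, 6, 8, 7] with sum 21. This subarray runs from index 2 to index 5.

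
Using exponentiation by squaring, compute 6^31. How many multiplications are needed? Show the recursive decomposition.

Computing 6^31 by squaring (build up from 6^1; each line after the first costs one multiplication):

6^1 = 6
6^2 = (6^1)^2 = 6^2 = 36
6^3 = 6 * 6^2 = 6 * 36 = 216
6^6 = (6^3)^2 = 216^2 = 46656
6^7 = 6 * 6^6 = 6 * 46656 = 279936
6^14 = (6^7)^2 = 279936^2 = 78364164096
6^15 = 6 * 6^14 = 6 * 78364164096 = 470184984576
6^30 = (6^15)^2 = 470184984576^2 = 221073919720733357899776
6^31 = 6 * 6^30 = 6 * 221073919720733357899776 = 1326443518324400147398656

Result: 1326443518324400147398656
Multiplications needed: 8 (8 lines after 6^1)

6^31 = 1326443518324400147398656. Using exponentiation by squaring, this requires 8 multiplications. The key idea: if the exponent is even, square the half-power; if odd, multiply by the base once.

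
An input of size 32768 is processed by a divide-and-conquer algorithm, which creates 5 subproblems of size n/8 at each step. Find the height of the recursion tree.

For divide and conquer with division factor 8:

Problem sizes at each level:
Level 0: 32768
Level 1: 4096
Level 2: 512
Level 3: 64
Level 4: 8
Level 5: 1

The root is level 0 and the size-1 base case is level 5 (the tree spans levels 0 through 5, i.e. 6 levels counting the root), so the depth is the number of divisions: log_8(32768) = 5

The recursion tree depth is log_8(32768) = 5. At each level, the problem size is divided by 8, so it takes 5 divisions to reduce to a base case of size 1. The algorithm makes 5 recursive calls at each level.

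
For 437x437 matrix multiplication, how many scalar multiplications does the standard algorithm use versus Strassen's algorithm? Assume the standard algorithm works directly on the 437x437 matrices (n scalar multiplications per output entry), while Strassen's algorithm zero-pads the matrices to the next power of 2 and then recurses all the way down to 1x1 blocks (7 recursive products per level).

Matrix multiplication for 437x437 matrices:

Strassen's algorithm requires power-of-2 dimensions. Pad 437x437 to 512x512 (next power of 2).

Standard algorithm: 437^3 = 83453453 multiplications
Strassen's algorithm: 7^(log2(512)) = 7^9 = 40353607 multiplications
Savings: 83453453 - 40353607 = 43099846 multiplications

Standard: 83453453 multiplications (437^3). Strassen: 40353607 multiplications (7^9, after padding to 512x512). Strassen reduces 8 recursive multiplications to 7 at each level.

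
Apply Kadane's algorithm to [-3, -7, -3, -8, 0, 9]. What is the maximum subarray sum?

Using Kadane's algorithm on [-3, -7, -3, -8, 0, 9]:

Scanning through the array:
Position 1 (value -7): max_ending_here = -7, max_so_far = -3
Position 2 (value -3): max_ending_here = -3, max_so_far = -3
Position 3 (value -8): max_ending_here = -8, max_so_far = -3
Position 4 (value 0): max_ending_here = 0, max_so_far = 0
Position 5 (value 9): max_ending_here = 9, max_so_far = 9

Maximum subarray: [0, 9]
Maximum sum: 9

The maximum subarray is [0, 9] with sum 9. This subarray runs from index 4 to index 5.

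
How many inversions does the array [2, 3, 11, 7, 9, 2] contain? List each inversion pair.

Finding inversions in [2, 3, 11, 7, 9, 2]:

(1, 5): arr[1]=3 > arr[5]=2
(2, 3): arr[2]=11 > arr[3]=7
(2, 4): arr[2]=11 > arr[4]=9
(2, 5): arr[2]=11 > arr[5]=2
(3, 5): arr[3]=7 > arr[5]=2
(4, 5): arr[4]=9 > arr[5]=2

Total inversions: 6

The array has 6 inversion(s): (1,5), (2,3), (2,4), (2,5), (3,5), (4,5). Each pair (i,j) satisfies i < j and arr[i] > arr[j].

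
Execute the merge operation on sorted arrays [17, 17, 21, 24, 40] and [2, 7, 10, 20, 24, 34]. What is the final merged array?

Merging process:

Compare 17 vs 2: take 2 from right. Merged: [2]
Compare 17 vs 7: take 7 from right. Merged: [2, 7]
Compare 17 vs 10: take 10 from right. Merged: [2, 7, 10]
Compare 17 vs 20: take 17 from left. Merged: [2, 7, 10, 17]
Compare 17 vs 20: take 17 from left. Merged: [2, 7, 10, 17, 17]
Compare 21 vs 20: take 20 from right. Merged: [2, 7, 10, 17, 17, 20]
Compare 21 vs 24: take 21 from left. Merged: [2, 7, 10, 17, 17, 20, 21]
Compare 24 vs 24: take 24 from left. Merged: [2, 7, 10, 17, 17, 20, 21, 24]
Compare 40 vs 24: take 24 from right. Merged: [2, 7, 10, 17, 17, 20, 21, 24, 24]
Compare 40 vs 34: take 34 from right. Merged: [2, 7, 10, 17, 17, 20, 21, 24, 24, 34]
Append remaining from left: [40]. Merged: [2, 7, 10, 17, 17, 20, 21, 24, 24, 34, 40]

Final merged array: [2, 7, 10, 17, 17, 20, 21, 24, 24, 34, 40]
Total comparisons: 10

The merged array is [2, 7, 10, 17, 17, 20, 21, 24, 24, 34, 40], requiring 10 comparisons. The merge step runs in O(n) time where n is the total number of elements.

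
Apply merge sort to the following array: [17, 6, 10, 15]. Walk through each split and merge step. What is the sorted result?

Merge sort trace:

Split: [17, 6, 10, 15] -> [17, 6] and [10, 15]
  Split: [17, 6] -> [17] and [6]
  Merge: [17] + [6] -> [6, 17]
  Split: [10, 15] -> [10] and [15]
  Merge: [10] + [15] -> [10, 15]
Merge: [6, 17] + [10, 15] -> [6, 10, 15, 17]

Final sorted array: [6, 10, 15, 17]

The merge sort proceeds by recursively splitting the array and merging sorted halves.
After all merges, the sorted array is [6, 10, 15, 17].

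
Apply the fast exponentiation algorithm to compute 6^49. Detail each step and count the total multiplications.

Computing 6^49 by squaring (build up from 6^1; each line after the first costs one multiplication):

6^1 = 6
6^2 = (6^1)^2 = 6^2 = 36
6^3 = 6 * 6^2 = 6 * 36 = 216
6^6 = (6^3)^2 = 216^2 = 46656
6^12 = (6^6)^2 = 46656^2 = 2176782336
6^24 = (6^12)^2 = 2176782336^2 = 4738381338321616896
6^48 = (6^24)^2 = 4738381338321616896^2 = 22452257707354557240087211123792674816
6^49 = 6 * 6^48 = 6 * 22452257707354557240087211123792674816 = 134713546244127343440523266742756048896

Result: 134713546244127343440523266742756048896
Multiplications needed: 7 (7 lines after 6^1)

6^49 = 134713546244127343440523266742756048896. Using exponentiation by squaring, this requires 7 multiplications. The key idea: if the exponent is even, square the half-power; if odd, multiply by the base once.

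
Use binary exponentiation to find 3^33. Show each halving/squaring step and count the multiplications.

Computing 3^33 by squaring (build up from 3^1; each line after the first costs one multiplication):

3^1 = 3
3^2 = (3^1)^2 = 3^2 = 9
3^4 = (3^2)^2 = 9^2 = 81
3^8 = (3^4)^2 = 81^2 = 6561
3^16 = (3^8)^2 = 6561^2 = 43046721
3^32 = (3^16)^2 = 43046721^2 = 1853020188851841
3^33 = 3 * 3^32 = 3 * 1853020188851841 = 5559060566555523

Result: 5559060566555523
Multiplications needed: 6 (6 lines after 3^1)

3^33 = 5559060566555523. Using exponentiation by squaring, this requires 6 multiplications. The key idea: if the exponent is even, square the half-power; if odd, multiply by the base once.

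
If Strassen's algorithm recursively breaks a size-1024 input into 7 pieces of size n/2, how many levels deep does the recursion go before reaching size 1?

For divide and conquer with division factor 2:

Problem sizes at each level:
Level 0: 1024
Level 1: 512
Level 2: 256
Level 3: 128
Level 4: 64
Level 5: 32
Level 6: 16
Level 7: 8
Level 8: 4
Level 9: 2
Level 10: 1

The root is level 0 and the size-1 base case is level 10 (the tree spans levels 0 through 10, i.e. 11 levels counting the root), so the depth is the number of divisions: log_2(1024) = 10

The recursion tree depth is log_2(1024) = 10. At each level, the problem size is divided by 2, so it takes 10 divisions to reduce to a base case of size 1. The algorithm makes 7 recursive calls at each level.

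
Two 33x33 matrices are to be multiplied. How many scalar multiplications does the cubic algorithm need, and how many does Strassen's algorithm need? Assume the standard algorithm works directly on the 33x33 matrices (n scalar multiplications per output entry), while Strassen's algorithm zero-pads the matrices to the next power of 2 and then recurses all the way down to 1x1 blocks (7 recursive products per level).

Matrix multiplication for 33x33 matrices:

Strassen's algorithm requires power-of-2 dimensions. Pad 33x33 to 64x64 (next power of 2).

Standard algorithm: 33^3 = 35937 multiplications
Strassen's algorithm: 7^(log2(64)) = 7^6 = 117649 multiplications
Difference: 35937 - 117649 = -81712 (Strassen uses MORE here due to padding overhead — for small or just-over-power-of-2 n, padding can outweigh the per-level savings)

Standard: 35937 multiplications (33^3). Strassen: 117649 multiplications (7^6, after padding to 64x64). Strassen reduces 8 recursive multiplications to 7 at each level.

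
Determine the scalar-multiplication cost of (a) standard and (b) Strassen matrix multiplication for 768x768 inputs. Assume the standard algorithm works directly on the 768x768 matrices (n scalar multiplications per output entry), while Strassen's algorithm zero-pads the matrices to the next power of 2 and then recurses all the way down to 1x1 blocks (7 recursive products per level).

Matrix multiplication for 768x768 matrices:

Strassen's algorithm requires power-of-2 dimensions. Pad 768x768 to 1024x1024 (next power of 2).

Standard algorithm: 768^3 = 452984832 multiplications
Strassen's algorithm: 7^(log2(1024)) = 7^10 = 282475249 multiplications
Savings: 452984832 - 282475249 = 170509583 multiplications

Standard: 452984832 multiplications (768^3). Strassen: 282475249 multiplications (7^10, after padding to 1024x1024). Strassen reduces 8 recursive multiplications to 7 at each level.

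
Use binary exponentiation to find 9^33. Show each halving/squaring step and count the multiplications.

Computing 9^33 by squaring (build up from 9^1; each line after the first costs one multiplication):

9^1 = 9
9^2 = (9^1)^2 = 9^2 = 81
9^4 = (9^2)^2 = 81^2 = 6561
9^8 = (9^4)^2 = 6561^2 = 43046721
9^16 = (9^8)^2 = 43046721^2 = 1853020188851841
9^32 = (9^16)^2 = 1853020188851841^2 = 3433683820292512484657849089281
9^33 = 9 * 9^32 = 9 * 3433683820292512484657849089281 = 30903154382632612361920641803529

Result: 30903154382632612361920641803529
Multiplications needed: 6 (6 lines after 9^1)

9^33 = 30903154382632612361920641803529. Using exponentiation by squaring, this requires 6 multiplications. The key idea: if the exponent is even, square the half-power; if odd, multiply by the base once.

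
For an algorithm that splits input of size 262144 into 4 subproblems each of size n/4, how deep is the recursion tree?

For divide and conquer with division factor 4:

Problem sizes at each level:
Level 0: 262144
Level 1: 65536
Level 2: 16384
Level 3: 4096
Level 4: 1024
Level 5: 256
Level 6: 64
Level 7: 16
Level 8: 4
Level 9: 1

The root is level 0 and the size-1 base case is level 9 (the tree spans levels 0 through 9, i.e. 10 levels counting the root), so the depth is the number of divisions: log_4(262144) = 9

The recursion tree depth is log_4(262144) = 9. At each level, the problem size is divided by 4, so it takes 9 divisions to reduce to a base case of size 1. The algorithm makes 4 recursive calls at each level.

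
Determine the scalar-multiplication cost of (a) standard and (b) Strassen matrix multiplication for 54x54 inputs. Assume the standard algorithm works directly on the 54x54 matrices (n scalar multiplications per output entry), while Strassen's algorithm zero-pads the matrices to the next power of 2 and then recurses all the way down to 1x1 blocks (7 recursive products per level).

Matrix multiplication for 54x54 matrices:

Strassen's algorithm requires power-of-2 dimensions. Pad 54x54 to 64x64 (next power of 2).

Standard algorithm: 54^3 = 157464 multiplications
Strassen's algorithm: 7^(log2(64)) = 7^6 = 117649 multiplications
Savings: 157464 - 117649 = 39815 multiplications

Standard: 157464 multiplications (54^3). Strassen: 117649 multiplications (7^6, after padding to 64x64). Strassen reduces 8 recursive multiplications to 7 at each level.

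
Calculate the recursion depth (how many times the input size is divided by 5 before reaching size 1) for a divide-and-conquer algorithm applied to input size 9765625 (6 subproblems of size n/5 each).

For divide and conquer with division factor 5:

Problem sizes at each level:
Level 0: 9765625
Level 1: 1953125
Level 2: 390625
Level 3: 78125
Level 4: 15625
Level 5: 3125
Level 6: 625
Level 7: 125
Level 8: 25
Level 9: 5
Level 10: 1

The root is level 0 and the size-1 base case is level 10 (the tree spans levels 0 through 10, i.e. 11 levels counting the root), so the depth is the number of divisions: log_5(9765625) = 10

The recursion tree depth is log_5(9765625) = 10. At each level, the problem size is divided by 5, so it takes 10 divisions to reduce to a base case of size 1. The algorithm makes 6 recursive calls at each level.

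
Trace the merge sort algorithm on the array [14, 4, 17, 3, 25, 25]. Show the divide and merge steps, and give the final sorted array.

Merge sort trace:

Split: [14, 4, 17, 3, 25, 25] -> [14, 4, 17] and [3, 25, 25]
  Split: [14, 4, 17] -> [14] and [4, 17]
    Split: [4, 17] -> [4] and [17]
    Merge: [4] + [17] -> [4, 17]
  Merge: [14] + [4, 17] -> [4, 14, 17]
  Split: [3, 25, 25] -> [3] and [25, 25]
    Split: [25, 25] -> [25] and [25]
    Merge: [25] + [25] -> [25, 25]
  Merge: [3] + [25, 25] -> [3, 25, 25]
Merge: [4, 14, 17] + [3, 25, 25] -> [3, 4, 14, 17, 25, 25]

Final sorted array: [3, 4, 14, 17, 25, 25]

The merge sort proceeds by recursively splitting the array and merging sorted halves.
After all merges, the sorted array is [3, 4, 14, 17, 25, 25].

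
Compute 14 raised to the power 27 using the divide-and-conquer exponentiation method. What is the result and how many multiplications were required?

Computing 14^27 by squaring (build up from 14^1; each line after the first costs one multiplication):

14^1 = 14
14^2 = (14^1)^2 = 14^2 = 196
14^3 = 14 * 14^2 = 14 * 196 = 2744
14^6 = (14^3)^2 = 2744^2 = 7529536
14^12 = (14^6)^2 = 7529536^2 = 56693912375296
14^13 = 14 * 14^12 = 14 * 56693912375296 = 793714773254144
14^26 = (14^13)^2 = 793714773254144^2 = 629983141281877223603213172736
14^27 = 14 * 14^26 = 14 * 629983141281877223603213172736 = 8819763977946281130444984418304

Result: 8819763977946281130444984418304
Multiplications needed: 7 (7 lines after 14^1)

14^27 = 8819763977946281130444984418304. Using exponentiation by squaring, this requires 7 multiplications. The key idea: if the exponent is even, square the half-power; if odd, multiply by the base once.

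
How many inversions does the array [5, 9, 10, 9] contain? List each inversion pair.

Finding inversions in [5, 9, 10, 9]:

(2, 3): arr[2]=10 > arr[3]=9

Total inversions: 1

The array has 1 inversion(s): (2,3). Each pair (i,j) satisfies i < j and arr[i] > arr[j].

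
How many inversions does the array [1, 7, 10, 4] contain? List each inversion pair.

Finding inversions in [1, 7, 10, 4]:

(1, 3): arr[1]=7 > arr[3]=4
(2, 3): arr[2]=10 > arr[3]=4

Total inversions: 2

The array has 2 inversion(s): (1,3), (2,3). Each pair (i,j) satisfies i < j and arr[i] > arr[j].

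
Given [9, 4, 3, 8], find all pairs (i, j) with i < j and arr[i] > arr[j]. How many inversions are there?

Finding inversions in [9, 4, 3, 8]:

(0, 1): arr[0]=9 > arr[1]=4
(0, 2): arr[0]=9 > arr[2]=3
(0, 3): arr[0]=9 > arr[3]=8
(1, 2): arr[1]=4 > arr[2]=3

Total inversions: 4

The array has 4 inversion(s): (0,1), (0,2), (0,3), (1,2). Each pair (i,j) satisfies i < j and arr[i] > arr[j].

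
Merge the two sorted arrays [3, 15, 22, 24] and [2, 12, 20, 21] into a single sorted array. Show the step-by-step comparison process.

Merging process:

Compare 3 vs 2: take 2 from right. Merged: [2]
Compare 3 vs 12: take 3 from left. Merged: [2, 3]
Compare 15 vs 12: take 12 from right. Merged: [2, 3, 12]
Compare 15 vs 20: take 15 from left. Merged: [2, 3, 12, 15]
Compare 22 vs 20: take 20 from right. Merged: [2, 3, 12, 15, 20]
Compare 22 vs 21: take 21 from right. Merged: [2, 3, 12, 15, 20, 21]
Append remaining from left: [22, 24]. Merged: [2, 3, 12, 15, 20, 21, 22, 24]

Final merged array: [2, 3, 12, 15, 20, 21, 22, 24]
Total comparisons: 6

The merged array is [2, 3, 12, 15, 20, 21, 22, 24], requiring 6 comparisons. The merge step runs in O(n) time where n is the total number of elements.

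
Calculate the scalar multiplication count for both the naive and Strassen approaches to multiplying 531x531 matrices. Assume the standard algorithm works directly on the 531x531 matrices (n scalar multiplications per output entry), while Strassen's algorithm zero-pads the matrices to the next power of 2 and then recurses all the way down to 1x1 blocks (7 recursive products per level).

Matrix multiplication for 531x531 matrices:

Strassen's algorithm requires power-of-2 dimensions. Pad 531x531 to 1024x1024 (next power of 2).

Standard algorithm: 531^3 = 149721291 multiplications
Strassen's algorithm: 7^(log2(1024)) = 7^10 = 282475249 multiplications
Difference: 149721291 - 282475249 = -132753958 (Strassen uses MORE here due to padding overhead — for small or just-over-power-of-2 n, padding can outweigh the per-level savings)

Standard: 149721291 multiplications (531^3). Strassen: 282475249 multiplications (7^10, after padding to 1024x1024). Strassen reduces 8 recursive multiplications to 7 at each level.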